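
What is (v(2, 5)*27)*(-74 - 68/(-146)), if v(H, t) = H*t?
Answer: -1449360/73 ≈ -19854.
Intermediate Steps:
(v(2, 5)*27)*(-74 - 68/(-146)) = ((2*5)*27)*(-74 - 68/(-146)) = (10*27)*(-74 - 68*(-1/146)) = 270*(-74 + 34/73) = 270*(-5368/73) = -1449360/73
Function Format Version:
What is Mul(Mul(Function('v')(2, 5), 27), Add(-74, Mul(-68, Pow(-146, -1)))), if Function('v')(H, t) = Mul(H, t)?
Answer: Rational(-1449360, 73) ≈ -19854.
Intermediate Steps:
Mul(Mul(Function('v')(2, 5), 27), Add(-74, Mul(-68, Pow(-146, -1)))) = Mul(Mul(Mul(2, 5), 27), Add(-74, Mul(-68, Pow(-146, -1)))) = Mul(Mul(10, 27), Add(-74, Mul(-68, Rational(-1, 146)))) = Mul(270, Add(-74, Rational(34, 73))) = Mul(270, Rational(-5368, 73)) = Rational(-1449360, 73)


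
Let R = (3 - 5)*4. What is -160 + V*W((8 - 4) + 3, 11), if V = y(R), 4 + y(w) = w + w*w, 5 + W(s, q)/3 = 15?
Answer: 1400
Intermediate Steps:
W(s, q) = 30 (W(s, q) = -15 + 3*15 = -15 + 45 = 30)
R = -8 (R = -2*4 = -8)
y(w) = -4 + w + w**2 (y(w) = -4 + (w + w*w) = -4 + (w + w**2) = -4 + w + w**2)
V = 52 (V = -4 - 8 + (-8)**2 = -4 - 8 + 64 = 52)
-160 + V*W((8 - 4) + 3, 11) = -160 + 52*30 = -160 + 1560 = 1400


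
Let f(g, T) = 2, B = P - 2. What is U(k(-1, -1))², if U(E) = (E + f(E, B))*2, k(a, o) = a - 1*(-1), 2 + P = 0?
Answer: 16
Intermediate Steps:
P = -2 (P = -2 + 0 = -2)
B = -4 (B = -2 - 2 = -4)
k(a, o) = 1 + a (k(a, o) = a + 1 = 1 + a)
U(E) = 4 + 2*E (U(E) = (E + 2)*2 = (2 + E)*2 = 4 + 2*E)
U(k(-1, -1))² = (4 + 2*(1 - 1))² = (4 + 2*0)² = (4 + 0)² = 4² = 16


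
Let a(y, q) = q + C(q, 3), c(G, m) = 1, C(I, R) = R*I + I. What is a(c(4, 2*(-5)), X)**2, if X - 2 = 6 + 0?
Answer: 1600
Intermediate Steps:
C(I, R) = I + I*R (C(I, R) = I*R + I = I + I*R)
X = 8 (X = 2 + (6 + 0) = 2 + 6 = 8)
a(y, q) = 5*q (a(y, q) = q + q*(1 + 3) = q + q*4 = q + 4*q = 5*q)
a(c(4, 2*(-5)), X)**2 = (5*8)**2 = 40**2 = 1600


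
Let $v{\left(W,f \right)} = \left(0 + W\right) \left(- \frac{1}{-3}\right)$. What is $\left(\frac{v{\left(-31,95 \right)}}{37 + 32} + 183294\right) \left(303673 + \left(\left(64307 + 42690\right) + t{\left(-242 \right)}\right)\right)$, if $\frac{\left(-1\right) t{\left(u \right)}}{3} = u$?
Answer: $\frac{5203038620164}{69} \approx 7.5406 \cdot 10^{10}$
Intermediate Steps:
$t{\left(u \right)} = - 3 u$
$v{\left(W,f \right)} = \frac{W}{3}$ ($v{\left(W,f \right)} = W \left(\left(-1\right) \left(- \frac{1}{3}\right)\right) = W \frac{1}{3} = \frac{W}{3}$)
$\left(\frac{v{\left(-31,95 \right)}}{37 + 32} + 183294\right) \left(303673 + \left(\left(64307 + 42690\right) + t{\left(-242 \right)}\right)\right) = \left(\frac{\frac{1}{3} \left(-31\right)}{37 + 32} + 183294\right) \left(303673 + \left(\left(64307 + 42690\right) - -726\right)\right) = \left(\frac{1}{69} \left(- \frac{31}{3}\right) + 183294\right) \left(303673 + \left(106997 + 726\right)\right) = \left(\frac{1}{69} \left(- \frac{31}{3}\right) + 183294\right) \left(303673 + 107723\right) = \left(- \frac{31}{207} + 183294\right) 411396 = \frac{37941827}{207} \cdot 411396 = \frac{5203038620164}{69}$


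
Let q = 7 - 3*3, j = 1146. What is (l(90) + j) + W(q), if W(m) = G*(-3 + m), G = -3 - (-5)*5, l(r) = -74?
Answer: 962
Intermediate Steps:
q = -2 (q = 7 - 9 = -2)
G = 22 (G = -3 - 1*(-25) = -3 + 25 = 22)
W(m) = -66 + 22*m (W(m) = 22*(-3 + m) = -66 + 22*m)
(l(90) + j) + W(q) = (-74 + 1146) + (-66 + 22*(-2)) = 1072 + (-66 - 44) = 1072 - 110 = 962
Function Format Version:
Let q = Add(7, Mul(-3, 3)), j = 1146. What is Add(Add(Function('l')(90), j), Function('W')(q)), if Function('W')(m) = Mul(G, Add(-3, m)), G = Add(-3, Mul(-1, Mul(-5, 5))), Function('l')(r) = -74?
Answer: 962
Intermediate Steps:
q = -2 (q = Add(7, -9) = -2)
G = 22 (G = Add(-3, Mul(-1, -25)) = Add(-3, 25) = 22)
Function('W')(m) = Add(-66, Mul(22, m)) (Function('W')(m) = Mul(22, Add(-3, m)) = Add(-66, Mul(22, m)))
Add(Add(Function('l')(90), j), Function('W')(q)) = Add(Add(-74, 1146), Add(-66, Mul(22, -2))) = Add(1072, Add(-66, -44)) = Add(1072, -110) = 962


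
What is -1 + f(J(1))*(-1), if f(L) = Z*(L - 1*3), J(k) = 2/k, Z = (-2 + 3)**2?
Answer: 0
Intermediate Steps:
Z = 1 (Z = 1**2 = 1)
f(L) = -3 + L (f(L) = 1*(L - 1*3) = 1*(L - 3) = 1*(-3 + L) = -3 + L)
-1 + f(J(1))*(-1) = -1 + (-3 + 2/1)*(-1) = -1 + (-3 + 2*1)*(-1) = -1 + (-3 + 2)*(-1) = -1 - 1*(-1) = -1 + 1 = 0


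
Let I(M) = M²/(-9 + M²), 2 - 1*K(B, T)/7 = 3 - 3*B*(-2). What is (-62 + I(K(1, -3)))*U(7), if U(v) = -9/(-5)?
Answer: -1313127/11960 ≈ -109.79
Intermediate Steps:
U(v) = 9/5 (U(v) = -9*(-⅕) = 9/5)
K(B, T) = -7 - 42*B (K(B, T) = 14 - 7*(3 - 3*B*(-2)) = 14 - 7*(3 + 6*B) = 14 + (-21 - 42*B) = -7 - 42*B)
I(M) = M²/(-9 + M²)
(-62 + I(K(1, -3)))*U(7) = (-62 + (-7 - 42*1)²/(-9 + (-7 - 42*1)²))*(9/5) = (-62 + (-7 - 42)²/(-9 + (-7 - 42)²))*(9/5) = (-62 + (-49)²/(-9 + (-49)²))*(9/5) = (-62 + 2401/(-9 + 2401))*(9/5) = (-62 + 2401/2392)*(9/5) = -145903/2392*9/5 = -1313127/11960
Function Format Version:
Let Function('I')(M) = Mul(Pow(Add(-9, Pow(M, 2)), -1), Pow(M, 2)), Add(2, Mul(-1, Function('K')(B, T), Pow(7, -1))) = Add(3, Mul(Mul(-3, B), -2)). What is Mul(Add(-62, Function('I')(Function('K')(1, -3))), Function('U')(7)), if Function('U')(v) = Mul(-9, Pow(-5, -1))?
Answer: Rational(-1313127, 11960) ≈ -109.79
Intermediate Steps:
Function('U')(v) = Rational(9, 5) (Function('U')(v) = Mul(-9, Rational(-1, 5)) = Rational(9, 5))
Function('K')(B, T) = Add(-7, Mul(-42, B)) (Function('K')(B, T) = Add(14, Mul(-7, Add(3, Mul(Mul(-3, B), -2)))) = Add(14, Mul(-7, Add(3, Mul(6, B)))) = Add(14, Add(-21, Mul(-42, B))) = Add(-7, Mul(-42, B)))
Function('I')(M) = Mul(Pow(M, 2), Pow(Add(-9, Pow(M, 2)), -1))
Mul(Add(-62, Function('I')(Function('K')(1, -3))), Function('U')(7)) = Mul(Add(-62, Mul(Pow(Add(-7, Mul(-42, 1)), 2), Pow(Add(-9, Pow(Add(-7, Mul(-42, 1)), 2)), -1))), Rational(9, 5)) = Mul(Add(-62, Mul(Pow(Add(-7, -42), 2), Pow(Add(-9, Pow(Add(-7, -42), 2)), -1))), Rational(9, 5)) = Mul(Add(-62, Mul(Pow(-49, 2), Pow(Add(-9, Pow(-49, 2)), -1))), Rational(9, 5)) = Mul(Add(-62, Mul(2401, Pow(Add(-9, 2401), -1))), Rational(9, 5)) = Mul(Add(-62, Mul(2401, Pow(2392, -1))), Rational(9, 5)) = Mul(Add(-62, Mul(2401, Rational(1, 2392))), Rational(9, 5)) = Mul(Add(-62, Rational(2401, 2392)), Rational(9, 5)) = Mul(Rational(-145903, 2392), Rational(9, 5)) = Rational(-1313127, 11960)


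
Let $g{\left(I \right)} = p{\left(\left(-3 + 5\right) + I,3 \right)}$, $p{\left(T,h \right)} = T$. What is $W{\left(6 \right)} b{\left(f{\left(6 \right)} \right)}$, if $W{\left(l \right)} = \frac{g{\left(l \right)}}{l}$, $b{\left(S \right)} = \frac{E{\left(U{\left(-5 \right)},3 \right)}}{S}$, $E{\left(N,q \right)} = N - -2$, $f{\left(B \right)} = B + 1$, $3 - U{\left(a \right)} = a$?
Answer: $\frac{40}{21} \approx 1.9048$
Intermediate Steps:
$U{\left(a \right)} = 3 - a$
$f{\left(B \right)} = 1 + B$
$E{\left(N,q \right)} = 2 + N$ ($E{\left(N,q \right)} = N + 2 = 2 + N$)
$b{\left(S \right)} = \frac{10}{S}$ ($b{\left(S \right)} = \frac{2 + \left(3 - -5\right)}{S} = \frac{2 + \left(3 + 5\right)}{S} = \frac{2 + 8}{S} = \frac{10}{S}$)
$g{\left(I \right)} = 2 + I$ ($g{\left(I \right)} = \left(-3 + 5\right) + I = 2 + I$)
$W{\left(l \right)} = \frac{2 + l}{l}$
$W{\left(6 \right)} b{\left(f{\left(6 \right)} \right)} = \frac{2 + 6}{6} \frac{10}{1 + 6} = \frac{1}{6} \cdot 8 \cdot \frac{10}{7} = \frac{4 \cdot 10 \cdot \frac{1}{7}}{3} = \frac{4}{3} \cdot \frac{10}{7} = \frac{40}{21}$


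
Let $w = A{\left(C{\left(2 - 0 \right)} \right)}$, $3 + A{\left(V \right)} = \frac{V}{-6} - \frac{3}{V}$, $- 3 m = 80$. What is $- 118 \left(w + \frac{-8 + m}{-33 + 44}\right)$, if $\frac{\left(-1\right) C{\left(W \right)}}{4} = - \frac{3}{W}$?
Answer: $\frac{29795}{33} \approx 902.88$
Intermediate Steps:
$C{\left(W \right)} = \frac{12}{W}$ ($C{\left(W \right)} = - 4 \left(- \frac{3}{W}\right) = \frac{12}{W}$)
$m = - \frac{80}{3}$ ($m = \left(- \frac{1}{3}\right) 80 = - \frac{80}{3} \approx -26.667$)
$A{\left(V \right)} = -3 - \frac{3}{V} - \frac{V}{6}$ ($A{\left(V \right)} = -3 + \left(\frac{V}{-6} - \frac{3}{V}\right) = -3 + \left(V \left(- \frac{1}{6}\right) - \frac{3}{V}\right) = -3 - \left(\frac{3}{V} + \frac{V}{6}\right) = -3 - \frac{3}{V} - \frac{V}{6}$)
$w = - \frac{9}{2}$ ($w = -3 - \frac{3}{12 \frac{1}{2 - 0}} - \frac{12 \frac{1}{2 - 0}}{6} = -3 - \frac{3}{12 \frac{1}{2 + 0}} - \frac{12 \frac{1}{2 + 0}}{6} = -3 - \frac{3}{12 \cdot \frac{1}{2}} - \frac{12 \cdot \frac{1}{2}}{6} = -3 - \frac{3}{6} - 1 = -3 - \frac{1}{2} - 1 = - \frac{9}{2} \approx -4.5$)
$- 118 \left(w + \frac{-8 + m}{-33 + 44}\right) = - 118 \left(- \frac{9}{2} + \frac{-8 - \frac{80}{3}}{-33 + 44}\right) = - 118 \left(- \frac{9}{2} - \frac{104}{3 \cdot 11}\right) = - 118 \left(- \frac{9}{2} - \frac{104}{33}\right) = \left(-118\right) \left(- \frac{505}{66}\right) = \frac{29795}{33}$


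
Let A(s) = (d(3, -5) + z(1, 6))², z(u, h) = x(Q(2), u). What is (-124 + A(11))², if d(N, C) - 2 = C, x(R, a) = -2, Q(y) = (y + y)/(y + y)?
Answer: 9801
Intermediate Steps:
Q(y) = 1 (Q(y) = (2*y)/((2*y)) = (2*y)*(1/(2*y)) = 1)
d(N, C) = 2 + C
z(u, h) = -2
A(s) = 25 (A(s) = ((2 - 5) - 2)² = (-3 - 2)² = (-5)² = 25)
(-124 + A(11))² = (-124 + 25)² = (-99)² = 9801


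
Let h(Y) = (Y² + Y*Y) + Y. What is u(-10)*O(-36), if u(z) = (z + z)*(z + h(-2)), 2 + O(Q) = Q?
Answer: -3040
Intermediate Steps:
O(Q) = -2 + Q
h(Y) = Y + 2*Y² (h(Y) = (Y² + Y²) + Y = 2*Y² + Y = Y + 2*Y²)
u(z) = 2*z*(6 + z) (u(z) = (z + z)*(z - 2*(1 + 2*(-2))) = (2*z)*(z - 2*(1 - 4)) = (2*z)*(z - 2*(-3)) = (2*z)*(z + 6) = (2*z)*(6 + z) = 2*z*(6 + z))
u(-10)*O(-36) = (2*(-10)*(6 - 10))*(-2 - 36) = (2*(-10)*(-4))*(-38) = 80*(-38) = -3040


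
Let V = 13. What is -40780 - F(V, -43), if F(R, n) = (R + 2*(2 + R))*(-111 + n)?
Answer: -34158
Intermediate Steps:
F(R, n) = (-111 + n)*(4 + 3*R) (F(R, n) = (R + (4 + 2*R))*(-111 + n) = (4 + 3*R)*(-111 + n) = (-111 + n)*(4 + 3*R))
-40780 - F(V, -43) = -40780 - (-444 - 333*13 + 4*(-43) + 3*13*(-43)) = -40780 - (-444 - 4329 - 172 - 1677) = -40780 - 1*(-6622) = -40780 + 6622 = -34158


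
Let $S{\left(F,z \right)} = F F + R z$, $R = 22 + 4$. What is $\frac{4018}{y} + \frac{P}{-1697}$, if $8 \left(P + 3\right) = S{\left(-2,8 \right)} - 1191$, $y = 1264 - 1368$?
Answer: $- \frac{6805507}{176488} \approx -38.561$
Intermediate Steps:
$R = 26$
$y = -104$ ($y = 1264 - 1368 = -104$)
$S{\left(F,z \right)} = F^{2} + 26 z$ ($S{\left(F,z \right)} = F F + 26 z = F^{2} + 26 z$)
$P = - \frac{1003}{8}$ ($P = -3 + \frac{\left(\left(-2\right)^{2} + 26 \cdot 8\right) - 1191}{8} = -3 + \frac{\left(4 + 208\right) - 1191}{8} = -3 + \frac{212 - 1191}{8} = -3 + \frac{1}{8} \left(-979\right) = -3 - \frac{979}{8} = - \frac{1003}{8} \approx -125.38$)
$\frac{4018}{y} + \frac{P}{-1697} = \frac{4018}{-104} - \frac{1003}{8 \left(-1697\right)} = 4018 \left(- \frac{1}{104}\right) - - \frac{1003}{13576} = - \frac{2009}{52} + \frac{1003}{13576} = - \frac{6805507}{176488}$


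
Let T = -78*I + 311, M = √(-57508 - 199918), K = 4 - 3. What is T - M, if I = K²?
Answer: 233 - I*√257426 ≈ 233.0 - 507.37*I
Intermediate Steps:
K = 1
I = 1 (I = 1² = 1)
M = I*√257426 (M = √(-257426) = I*√257426 ≈ 507.37*I)
T = 233 (T = -78*1 + 311 = -78 + 311 = 233)
T - M = 233 - I*√257426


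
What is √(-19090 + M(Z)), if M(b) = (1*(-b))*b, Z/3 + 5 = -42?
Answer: I*√38971 ≈ 197.41*I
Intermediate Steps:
Z = -141 (Z = -15 + 3*(-42) = -15 - 126 = -141)
M(b) = -b² (M(b) = (-b)*b = -b²)
√(-19090 + M(Z)) = √(-19090 - 1*(-141)²) = √(-19090 - 1*19881) = √(-19090 - 19881) = √(-38971) = I*√38971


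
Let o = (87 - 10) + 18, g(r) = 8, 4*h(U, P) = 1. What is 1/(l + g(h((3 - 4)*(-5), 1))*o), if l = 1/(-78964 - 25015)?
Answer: 103979/79024039 ≈ 0.0013158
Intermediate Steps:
h(U, P) = 1/4 (h(U, P) = (1/4)*1 = 1/4)
o = 95 (o = 77 + 18 = 95)
l = -1/103979 (l = 1/(-103979) = -1/103979 ≈ -9.6173e-6)
1/(l + g(h((3 - 4)*(-5), 1))*o) = 1/(-1/103979 + 8*95) = 1/(-1/103979 + 760) = 1/(79024039/103979) = 103979/79024039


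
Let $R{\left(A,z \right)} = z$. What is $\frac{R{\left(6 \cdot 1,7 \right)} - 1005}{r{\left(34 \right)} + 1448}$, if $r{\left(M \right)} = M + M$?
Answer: $- \frac{499}{758} \approx -0.65831$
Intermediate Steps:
$r{\left(M \right)} = 2 M$
$\frac{R{\left(6 \cdot 1,7 \right)} - 1005}{r{\left(34 \right)} + 1448} = \frac{7 - 1005}{2 \cdot 34 + 1448} = - \frac{998}{68 + 1448} = - \frac{998}{1516} = \left(-998\right) \frac{1}{1516} = - \frac{499}{758}$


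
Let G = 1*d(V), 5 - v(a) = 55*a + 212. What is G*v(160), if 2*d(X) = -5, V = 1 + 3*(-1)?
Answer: 45035/2 ≈ 22518.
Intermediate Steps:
V = -2 (V = 1 - 3 = -2)
v(a) = -207 - 55*a (v(a) = 5 - (55*a + 212) = 5 - (212 + 55*a) = 5 + (-212 - 55*a) = -207 - 55*a)
d(X) = -5/2 (d(X) = (½)*(-5) = -5/2)
G = -5/2 (G = 1*(-5/2) = -5/2 ≈ -2.5000)
G*v(160) = -5*(-207 - 55*160)/2 = -5*(-207 - 8800)/2 = -5/2*(-9007) = 45035/2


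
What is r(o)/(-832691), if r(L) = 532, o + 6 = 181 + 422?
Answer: -532/832691 ≈ -0.00063889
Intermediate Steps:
o = 597 (o = -6 + (181 + 422) = -6 + 603 = 597)
r(o)/(-832691) = 532/(-832691) = 532*(-1/832691) = -532/832691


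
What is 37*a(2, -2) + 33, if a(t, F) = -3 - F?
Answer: -4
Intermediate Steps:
37*a(2, -2) + 33 = 37*(-3 - 1*(-2)) + 33 = 37*(-3 + 2) + 33 = 37*(-1) + 33 = -37 + 33 = -4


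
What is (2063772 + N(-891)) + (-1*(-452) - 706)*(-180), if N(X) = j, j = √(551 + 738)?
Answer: 2109492 + √1289 ≈ 2.1095e+6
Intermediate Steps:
j = √1289 ≈ 35.903
N(X) = √1289
(2063772 + N(-891)) + (-1*(-452) - 706)*(-180) = (2063772 + √1289) + (-1*(-452) - 706)*(-180) = (2063772 + √1289) + (452 - 706)*(-180) = (2063772 + √1289) - 254*(-180) = (2063772 + √1289) + 45720 = 2109492 + √1289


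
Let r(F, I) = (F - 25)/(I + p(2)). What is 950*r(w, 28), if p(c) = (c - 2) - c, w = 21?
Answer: -1900/13 ≈ -146.15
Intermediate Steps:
p(c) = -2 (p(c) = (-2 + c) - c = -2)
r(F, I) = (-25 + F)/(-2 + I) (r(F, I) = (F - 25)/(I - 2) = (-25 + F)/(-2 + I))
950*r(w, 28) = 950*((-25 + 21)/(-2 + 28)) = 950*(-4/26) = 950*((1/26)*(-4)) = 950*(-2/13) = -1900/13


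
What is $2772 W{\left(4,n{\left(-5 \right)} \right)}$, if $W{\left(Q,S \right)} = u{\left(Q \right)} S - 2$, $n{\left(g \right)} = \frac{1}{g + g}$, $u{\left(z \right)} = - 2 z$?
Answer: $- \frac{16632}{5} \approx -3326.4$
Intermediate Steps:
$n{\left(g \right)} = \frac{1}{2 g}$
$W{\left(Q,S \right)} = -2 - 2 Q S$ ($W{\left(Q,S \right)} = - 2 Q S - 2 = -2 - 2 Q S$)
$2772 W{\left(4,n{\left(-5 \right)} \right)} = 2772 \left(-2 - 8 \frac{1}{2 \left(-5\right)}\right) = 2772 \left(-2 - 8 \cdot \frac{1}{2} \left(- \frac{1}{5}\right)\right) = 2772 \left(-2 - 8 \left(- \frac{1}{10}\right)\right) = 2772 \left(-2 + \frac{4}{5}\right) = 2772 \left(- \frac{6}{5}\right) = - \frac{16632}{5}$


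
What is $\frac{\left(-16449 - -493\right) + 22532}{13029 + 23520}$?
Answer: $\frac{2192}{12183} \approx 0.17992$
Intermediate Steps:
$\frac{\left(-16449 - -493\right) + 22532}{13029 + 23520} = \frac{\left(-16449 + 493\right) + 22532}{36549} = \left(-15956 + 22532\right) \frac{1}{36549} = 6576 \cdot \frac{1}{36549} = \frac{2192}{12183}$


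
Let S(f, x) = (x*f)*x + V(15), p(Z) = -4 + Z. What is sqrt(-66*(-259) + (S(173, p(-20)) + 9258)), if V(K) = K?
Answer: sqrt(126015) ≈ 354.99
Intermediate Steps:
S(f, x) = 15 + f*x**2 (S(f, x) = (x*f)*x + 15 = (f*x)*x + 15 = f*x**2 + 15 = 15 + f*x**2)
sqrt(-66*(-259) + (S(173, p(-20)) + 9258)) = sqrt(-66*(-259) + ((15 + 173*(-4 - 20)**2) + 9258)) = sqrt(17094 + ((15 + 173*(-24)**2) + 9258)) = sqrt(17094 + ((15 + 173*576) + 9258)) = sqrt(17094 + ((15 + 99648) + 9258)) = sqrt(17094 + (99663 + 9258)) = sqrt(17094 + 108921) = sqrt(126015)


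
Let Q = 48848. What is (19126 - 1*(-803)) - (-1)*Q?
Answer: 68777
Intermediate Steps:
(19126 - 1*(-803)) - (-1)*Q = (19126 - 1*(-803)) - (-1)*48848 = (19126 + 803) - 1*(-48848) = 19929 + 48848 = 68777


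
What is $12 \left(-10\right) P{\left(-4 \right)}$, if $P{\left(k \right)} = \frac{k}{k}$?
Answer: $-120$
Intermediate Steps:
$P{\left(k \right)} = 1$
$12 \left(-10\right) P{\left(-4 \right)} = 12 \left(-10\right) 1 = \left(-120\right) 1 = -120$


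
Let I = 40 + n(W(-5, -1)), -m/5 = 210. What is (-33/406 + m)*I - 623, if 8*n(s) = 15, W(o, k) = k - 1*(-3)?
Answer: -144845059/3248 ≈ -44595.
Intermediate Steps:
W(o, k) = 3 + k (W(o, k) = k + 3 = 3 + k)
m = -1050 (m = -5*210 = -1050)
n(s) = 15/8 (n(s) = (⅛)*15 = 15/8)
I = 335/8 (I = 40 + 15/8 = 335/8 ≈ 41.875)
(-33/406 + m)*I - 623 = (-33/406 - 1050)*(335/8) - 623 = -426333/406*335/8 - 623 = -142821555/3248 - 623 = -144845059/3248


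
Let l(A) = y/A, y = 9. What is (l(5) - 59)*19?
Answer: -5434/5 ≈ -1086.8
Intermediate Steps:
l(A) = 9/A
(l(5) - 59)*19 = (9/5 - 59)*19 = -286/5*19 = -5434/5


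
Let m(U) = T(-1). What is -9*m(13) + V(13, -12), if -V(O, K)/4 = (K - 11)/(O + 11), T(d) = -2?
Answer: 131/6 ≈ 21.833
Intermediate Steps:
m(U) = -2
V(O, K) = -4*(-11 + K)/(11 + O) (V(O, K) = -4*(K - 11)/(O + 11) = -4*(-11 + K)/(11 + O))
-9*m(13) + V(13, -12) = -9*(-2) + 4*(11 - 1*(-12))/(11 + 13) = 18 + 4*(11 + 12)/24 = 18 + 4*(1/24)*23 = 18 + 23/6 = 131/6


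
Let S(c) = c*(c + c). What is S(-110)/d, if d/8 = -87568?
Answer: -3025/87568 ≈ -0.034545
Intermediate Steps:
d = -700544 (d = 8*(-87568) = -700544)
S(c) = 2*c² (S(c) = c*(2*c) = 2*c²)
S(-110)/d = (2*(-110)²)/(-700544) = (2*12100)*(-1/700544) = 24200*(-1/700544) = -3025/87568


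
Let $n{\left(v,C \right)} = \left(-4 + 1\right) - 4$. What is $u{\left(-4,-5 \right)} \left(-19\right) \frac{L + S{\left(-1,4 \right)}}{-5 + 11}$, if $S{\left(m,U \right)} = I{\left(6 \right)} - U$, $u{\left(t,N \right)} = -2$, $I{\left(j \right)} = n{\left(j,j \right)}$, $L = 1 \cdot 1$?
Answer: $- \frac{190}{3} \approx -63.333$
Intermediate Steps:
$n{\left(v,C \right)} = -7$ ($n{\left(v,C \right)} = -3 - 4 = -7$)
$L = 1$
$I{\left(j \right)} = -7$
$S{\left(m,U \right)} = -7 - U$
$u{\left(-4,-5 \right)} \left(-19\right) \frac{L + S{\left(-1,4 \right)}}{-5 + 11} = \left(-2\right) \left(-19\right) \frac{1 - 11}{-5 + 11} = 38 \frac{1 - 11}{6} = 38 \left(1 - 11\right) \frac{1}{6} = 38 \left(\left(-10\right) \frac{1}{6}\right) = 38 \left(- \frac{5}{3}\right) = - \frac{190}{3}$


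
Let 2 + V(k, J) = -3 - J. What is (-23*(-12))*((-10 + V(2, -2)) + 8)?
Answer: -1380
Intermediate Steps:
V(k, J) = -5 - J (V(k, J) = -2 + (-3 - J) = -5 - J)
(-23*(-12))*((-10 + V(2, -2)) + 8) = (-23*(-12))*((-10 + (-5 - 1*(-2))) + 8) = 276*((-10 + (-5 + 2)) + 8) = 276*((-10 - 3) + 8) = 276*(-13 + 8) = 276*(-5) = -1380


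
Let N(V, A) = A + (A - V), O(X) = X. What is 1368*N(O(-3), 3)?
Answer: 12312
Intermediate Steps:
N(V, A) = -V + 2*A
1368*N(O(-3), 3) = 1368*(-1*(-3) + 2*3) = 1368*(3 + 6) = 1368*9 = 12312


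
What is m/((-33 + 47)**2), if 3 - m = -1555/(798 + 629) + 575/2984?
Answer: 16594099/834600928 ≈ 0.019883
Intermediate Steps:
m = 16594099/4258168 (m = 3 - (-1555/(798 + 629) + 575/2984) = 3 - (-1555/1427 + 575*(1/2984)) = 3 - (-1555*1/1427 + 575/2984) = 3 - (-1555/1427 + 575/2984) = 3 - 1*(-3819595/4258168) = 3 + 3819595/4258168 = 16594099/4258168 ≈ 3.8970)
m/((-33 + 47)**2) = 16594099/(4258168*((-33 + 47)**2)) = 16594099/(4258168*(14**2)) = (16594099/4258168)/196 = (16594099/4258168)*(1/196) = 16594099/834600928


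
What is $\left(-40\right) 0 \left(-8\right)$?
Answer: $0$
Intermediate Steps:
$\left(-40\right) 0 \left(-8\right) = 0 \left(-8\right) = 0$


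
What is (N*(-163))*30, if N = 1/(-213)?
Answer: 1630/71 ≈ 22.958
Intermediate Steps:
N = -1/213 ≈ -0.0046948
(N*(-163))*30 = -1/213*(-163)*30 = (163/213)*30 = 1630/71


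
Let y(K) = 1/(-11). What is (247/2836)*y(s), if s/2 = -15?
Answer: -247/31196 ≈ -0.0079177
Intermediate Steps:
s = -30 (s = 2*(-15) = -30)
y(K) = -1/11
(247/2836)*y(s) = (247/2836)*(-1/11) = -247/31196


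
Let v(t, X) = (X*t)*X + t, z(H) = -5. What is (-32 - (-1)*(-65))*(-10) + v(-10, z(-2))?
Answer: 710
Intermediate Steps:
v(t, X) = t + t*X² (v(t, X) = t*X² + t = t + t*X²)
(-32 - (-1)*(-65))*(-10) + v(-10, z(-2)) = (-32 - (-1)*(-65))*(-10) - 10*(1 + (-5)²) = (-32 - 1*65)*(-10) - 10*(1 + 25) = (-32 - 65)*(-10) - 10*26 = -97*(-10) - 260 = 970 - 260 = 710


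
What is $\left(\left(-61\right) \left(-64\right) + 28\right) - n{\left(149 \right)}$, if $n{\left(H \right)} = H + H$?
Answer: $3634$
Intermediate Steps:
$n{\left(H \right)} = 2 H$
$\left(\left(-61\right) \left(-64\right) + 28\right) - n{\left(149 \right)} = \left(\left(-61\right) \left(-64\right) + 28\right) - 2 \cdot 149 = \left(3904 + 28\right) - 298 = 3932 - 298 = 3634$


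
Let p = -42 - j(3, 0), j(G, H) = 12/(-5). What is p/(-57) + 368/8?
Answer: 4436/95 ≈ 46.695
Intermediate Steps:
j(G, H) = -12/5 (j(G, H) = 12*(-⅕) = -12/5)
p = -198/5 (p = -42 - 1*(-12/5) = -42 + 12/5 = -198/5 ≈ -39.600)
p/(-57) + 368/8 = -198/5/(-57) + 368/8 = -198/5*(-1/57) + 368*(⅛) = 66/95 + 46 = 4436/95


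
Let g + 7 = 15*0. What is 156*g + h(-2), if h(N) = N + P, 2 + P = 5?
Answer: -1091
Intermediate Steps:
P = 3 (P = -2 + 5 = 3)
h(N) = 3 + N (h(N) = N + 3 = 3 + N)
g = -7 (g = -7 + 15*0 = -7 + 0 = -7)
156*g + h(-2) = 156*(-7) + (3 - 2) = -1092 + 1 = -1091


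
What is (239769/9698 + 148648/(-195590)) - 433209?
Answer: -410839580539987/948415910 ≈ -4.3319e+5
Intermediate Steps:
(239769/9698 + 148648/(-195590)) - 433209 = (239769*(1/9698) + 148648*(-1/195590)) - 433209 = (239769/9698 - 74324/97795) - 433209 = 22727415203/948415910 - 433209 = -410839580539987/948415910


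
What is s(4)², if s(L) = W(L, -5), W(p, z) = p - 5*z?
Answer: 841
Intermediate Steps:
W(p, z) = p - 5*z
s(L) = 25 + L (s(L) = L - 5*(-5) = L + 25 = 25 + L)
s(4)² = (25 + 4)² = 29² = 841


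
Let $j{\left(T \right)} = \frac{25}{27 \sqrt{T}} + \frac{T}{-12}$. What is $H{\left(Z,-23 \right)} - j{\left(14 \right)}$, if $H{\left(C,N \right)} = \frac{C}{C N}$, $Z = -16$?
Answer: $\frac{155}{138} - \frac{25 \sqrt{14}}{378} \approx 0.87572$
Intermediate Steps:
$H{\left(C,N \right)} = \frac{1}{N}$ ($H{\left(C,N \right)} = C \frac{1}{C N} = \frac{1}{N}$)
$j{\left(T \right)} = - \frac{T}{12} + \frac{25}{27 \sqrt{T}}$ ($j{\left(T \right)} = 25 \frac{1}{27 \sqrt{T}} + T \left(- \frac{1}{12}\right) = \frac{25}{27 \sqrt{T}} - \frac{T}{12} = - \frac{T}{12} + \frac{25}{27 \sqrt{T}}$)
$H{\left(Z,-23 \right)} - j{\left(14 \right)} = \frac{1}{-23} - \left(\left(- \frac{1}{12}\right) 14 + \frac{25}{27 \sqrt{14}}\right) = - \frac{1}{23} - \left(- \frac{7}{6} + \frac{25 \frac{\sqrt{14}}{14}}{27}\right) = - \frac{1}{23} - \left(- \frac{7}{6} + \frac{25 \sqrt{14}}{378}\right) = - \frac{1}{23} + \left(\frac{7}{6} - \frac{25 \sqrt{14}}{378}\right) = \frac{155}{138} - \frac{25 \sqrt{14}}{378}$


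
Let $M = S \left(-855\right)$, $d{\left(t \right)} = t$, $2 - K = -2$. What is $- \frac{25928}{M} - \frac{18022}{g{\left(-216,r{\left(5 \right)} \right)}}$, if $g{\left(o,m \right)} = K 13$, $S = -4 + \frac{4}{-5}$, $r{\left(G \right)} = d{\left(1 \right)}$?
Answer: $- \frac{4706909}{13338} \approx -352.89$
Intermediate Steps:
$K = 4$ ($K = 2 - -2 = 2 + 2 = 4$)
$r{\left(G \right)} = 1$
$S = - \frac{24}{5}$ ($S = -4 + 4 \left(- \frac{1}{5}\right) = -4 - \frac{4}{5} = - \frac{24}{5} \approx -4.8$)
$g{\left(o,m \right)} = 52$ ($g{\left(o,m \right)} = 4 \cdot 13 = 52$)
$M = 4104$ ($M = \left(- \frac{24}{5}\right) \left(-855\right) = 4104$)
$- \frac{25928}{M} - \frac{18022}{g{\left(-216,r{\left(5 \right)} \right)}} = - \frac{25928}{4104} - \frac{18022}{52} = \left(-25928\right) \frac{1}{4104} - \frac{9011}{26} = - \frac{3241}{513} - \frac{9011}{26} = - \frac{4706909}{13338}$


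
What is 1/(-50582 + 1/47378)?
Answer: -47378/2396473995 ≈ -1.9770e-5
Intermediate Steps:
1/(-50582 + 1/47378) = 1/(-2396473995/47378) = -47378/2396473995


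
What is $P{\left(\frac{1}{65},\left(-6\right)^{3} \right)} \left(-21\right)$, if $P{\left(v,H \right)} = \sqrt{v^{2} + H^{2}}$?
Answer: $- \frac{21 \sqrt{197121601}}{65} \approx -4536.0$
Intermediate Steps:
$P{\left(v,H \right)} = \sqrt{H^{2} + v^{2}}$
$P{\left(\frac{1}{65},\left(-6\right)^{3} \right)} \left(-21\right) = \sqrt{\left(\left(-6\right)^{3}\right)^{2} + \left(\frac{1}{65}\right)^{2}} \left(-21\right) = \sqrt{\left(-216\right)^{2} + \left(\frac{1}{65}\right)^{2}} \left(-21\right) = \sqrt{46656 + \frac{1}{4225}} \left(-21\right) = \sqrt{\frac{197121601}{4225}} \left(-21\right) = \frac{\sqrt{197121601}}{65} \left(-21\right) = - \frac{21 \sqrt{197121601}}{65}$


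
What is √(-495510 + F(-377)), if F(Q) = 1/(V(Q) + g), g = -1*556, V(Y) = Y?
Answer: I*√431336005323/933 ≈ 703.92*I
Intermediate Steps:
g = -556
F(Q) = 1/(-556 + Q) (F(Q) = 1/(Q - 556) = 1/(-556 + Q))
√(-495510 + F(-377)) = √(-495510 + 1/(-556 - 377)) = √(-495510 + 1/(-933)) = √(-495510 - 1/933) = √(-462310831/933) = I*√431336005323/933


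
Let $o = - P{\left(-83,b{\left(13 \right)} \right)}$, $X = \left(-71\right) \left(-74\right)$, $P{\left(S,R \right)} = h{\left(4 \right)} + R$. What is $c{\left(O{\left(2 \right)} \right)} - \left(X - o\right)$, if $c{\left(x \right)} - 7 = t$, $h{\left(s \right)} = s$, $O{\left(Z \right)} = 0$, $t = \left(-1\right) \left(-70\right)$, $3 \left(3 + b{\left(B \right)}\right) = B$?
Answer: $- \frac{15547}{3} \approx -5182.3$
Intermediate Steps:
$b{\left(B \right)} = -3 + \frac{B}{3}$
$t = 70$
$c{\left(x \right)} = 77$ ($c{\left(x \right)} = 7 + 70 = 77$)
$P{\left(S,R \right)} = 4 + R$
$X = 5254$
$o = - \frac{16}{3}$ ($o = - (4 + \left(-3 + \frac{1}{3} \cdot 13\right)) = - (4 + \left(-3 + \frac{13}{3}\right)) = - (4 + \frac{4}{3}) = \left(-1\right) \frac{16}{3} = - \frac{16}{3} \approx -5.3333$)
$c{\left(O{\left(2 \right)} \right)} - \left(X - o\right) = 77 - \frac{15778}{3} = - \frac{15547}{3}$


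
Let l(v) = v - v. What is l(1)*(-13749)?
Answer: 0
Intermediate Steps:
l(v) = 0
l(1)*(-13749) = 0*(-13749) = 0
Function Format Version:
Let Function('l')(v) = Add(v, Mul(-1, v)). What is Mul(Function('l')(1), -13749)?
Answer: 0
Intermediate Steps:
Function('l')(v) = 0
Mul(Function('l')(1), -13749) = Mul(0, -13749) = 0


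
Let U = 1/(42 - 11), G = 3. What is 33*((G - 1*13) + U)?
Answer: -10197/31 ≈ -328.94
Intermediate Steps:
U = 1/31 ≈ 0.032258
33*((G - 1*13) + U) = 33*((3 - 1*13) + 1/31) = 33*((3 - 13) + 1/31) = 33*(-10 + 1/31) = 33*(-309/31) = -10197/31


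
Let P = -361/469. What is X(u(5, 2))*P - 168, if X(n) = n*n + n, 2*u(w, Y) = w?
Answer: -46829/268 ≈ -174.74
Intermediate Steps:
u(w, Y) = w/2
X(n) = n + n² (X(n) = n² + n = n + n²)
P = -361/469 (P = -361*1/469 = -361/469 ≈ -0.76972)
X(u(5, 2))*P - 168 = (((½)*5)*(1 + (½)*5))*(-361/469) - 168 = (5*(1 + 5/2)/2)*(-361/469) - 168 = ((5/2)*(7/2))*(-361/469) - 168 = (35/4)*(-361/469) - 168 = -1805/268 - 168 = -46829/268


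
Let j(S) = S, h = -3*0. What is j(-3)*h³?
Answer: 0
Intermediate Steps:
h = 0
j(-3)*h³ = -3*0³ = -3*0 = 0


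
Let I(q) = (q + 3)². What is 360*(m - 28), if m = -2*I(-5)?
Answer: -12960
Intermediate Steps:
I(q) = (3 + q)²
m = -8 (m = -2*(3 - 5)² = -2*(-2)² = -2*4 = -8)
360*(m - 28) = 360*(-8 - 28) = 360*(-36) = -12960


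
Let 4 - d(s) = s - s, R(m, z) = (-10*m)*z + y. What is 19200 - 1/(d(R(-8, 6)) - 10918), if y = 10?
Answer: 209548801/10914 ≈ 19200.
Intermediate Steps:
R(m, z) = 10 - 10*m*z (R(m, z) = (-10*m)*z + 10 = -10*m*z + 10 = 10 - 10*m*z)
d(s) = 4 (d(s) = 4 - (s - s) = 4 - 1*0 = 4 + 0 = 4)
19200 - 1/(d(R(-8, 6)) - 10918) = 19200 - 1/(4 - 10918) = 19200 - 1/(-10914) = 19200 - 1*(-1/10914) = 19200 + 1/10914 = 209548801/10914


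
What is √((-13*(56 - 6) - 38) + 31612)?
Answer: 6*√859 ≈ 175.85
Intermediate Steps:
√((-13*(56 - 6) - 38) + 31612) = √((-13*50 - 38) + 31612) = √((-650 - 38) + 31612) = √(-688 + 31612) = √30924 = 6*√859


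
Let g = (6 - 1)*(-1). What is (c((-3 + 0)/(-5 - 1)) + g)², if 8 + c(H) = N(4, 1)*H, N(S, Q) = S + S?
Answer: 81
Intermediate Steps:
N(S, Q) = 2*S
c(H) = -8 + 8*H (c(H) = -8 + (2*4)*H = -8 + 8*H)
g = -5 (g = 5*(-1) = -5)
(c((-3 + 0)/(-5 - 1)) + g)² = ((-8 + 8*((-3 + 0)/(-5 - 1))) - 5)² = ((-8 + 8*(-3/(-6))) - 5)² = ((-8 + 8*(-3*(-⅙))) - 5)² = ((-8 + 8*(½)) - 5)² = ((-8 + 4) - 5)² = (-4 - 5)² = (-9)² = 81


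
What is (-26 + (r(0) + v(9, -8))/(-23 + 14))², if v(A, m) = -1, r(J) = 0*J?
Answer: 54289/81 ≈ 670.23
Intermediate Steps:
r(J) = 0
(-26 + (r(0) + v(9, -8))/(-23 + 14))² = (-26 + (0 - 1)/(-23 + 14))² = (-26 - 1/(-9))² = (-26 - 1*(-⅑))² = (-26 + ⅑)² = (-233/9)² = 54289/81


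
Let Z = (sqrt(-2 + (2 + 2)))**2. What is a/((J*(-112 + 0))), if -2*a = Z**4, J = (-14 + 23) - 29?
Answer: -1/280 ≈ -0.0035714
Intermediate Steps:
J = -20 (J = 9 - 29 = -20)
Z = 2 (Z = (sqrt(-2 + 4))**2 = (sqrt(2))**2 = 2)
a = -8 (a = -1/2*2**4 = -1/2*16 = -8)
a/((J*(-112 + 0))) = -8*(-1/(20*(-112 + 0))) = -8/((-20*(-112))) = -8/2240 = -8*1/2240 = -1/280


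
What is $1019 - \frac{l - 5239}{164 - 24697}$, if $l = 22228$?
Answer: $\frac{25016116}{24533} \approx 1019.7$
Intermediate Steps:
$1019 - \frac{l - 5239}{164 - 24697} = 1019 - \frac{22228 - 5239}{164 - 24697} = 1019 - \frac{16989}{-24533} = 1019 - 16989 \left(- \frac{1}{24533}\right) = 1019 - - \frac{16989}{24533} = 1019 + \frac{16989}{24533} = \frac{25016116}{24533}$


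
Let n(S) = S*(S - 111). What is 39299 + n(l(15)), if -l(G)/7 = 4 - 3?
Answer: 40125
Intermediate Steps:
l(G) = -7 (l(G) = -7*(4 - 3) = -7*1 = -7)
n(S) = S*(-111 + S)
39299 + n(l(15)) = 39299 - 7*(-111 - 7) = 39299 - 7*(-118) = 39299 + 826 = 40125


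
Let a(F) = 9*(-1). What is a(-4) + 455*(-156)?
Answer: -70989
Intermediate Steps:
a(F) = -9
a(-4) + 455*(-156) = -9 + 455*(-156) = -9 - 70980 = -70989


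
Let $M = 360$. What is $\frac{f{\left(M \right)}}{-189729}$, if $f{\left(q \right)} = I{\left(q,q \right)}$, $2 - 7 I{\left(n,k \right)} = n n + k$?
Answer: $\frac{129958}{1328103} \approx 0.097852$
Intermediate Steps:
$I{\left(n,k \right)} = \frac{2}{7} - \frac{k}{7} - \frac{n^{2}}{7}$ ($I{\left(n,k \right)} = \frac{2}{7} - \frac{n n + k}{7} = \frac{2}{7} - \frac{n^{2} + k}{7} = \frac{2}{7} - \frac{k + n^{2}}{7} = \frac{2}{7} - \left(\frac{k}{7} + \frac{n^{2}}{7}\right) = \frac{2}{7} - \frac{k}{7} - \frac{n^{2}}{7}$)
$f{\left(q \right)} = \frac{2}{7} - \frac{q}{7} - \frac{q^{2}}{7}$
$\frac{f{\left(M \right)}}{-189729} = \frac{\frac{2}{7} - \frac{360}{7} - \frac{360^{2}}{7}}{-189729} = \left(\frac{2}{7} - \frac{360}{7} - \frac{129600}{7}\right) \left(- \frac{1}{189729}\right) = \left(- \frac{129958}{7}\right) \left(- \frac{1}{189729}\right) = \frac{129958}{1328103}$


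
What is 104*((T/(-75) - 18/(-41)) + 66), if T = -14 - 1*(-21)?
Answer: 21217352/3075 ≈ 6900.0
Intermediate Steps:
T = 7 (T = -14 + 21 = 7)
104*((T/(-75) - 18/(-41)) + 66) = 104*((7/(-75) - 18/(-41)) + 66) = 104*((7*(-1/75) - 18*(-1/41)) + 66) = 104*((-7/75 + 18/41) + 66) = 104*(1063/3075 + 66) = 104*(204013/3075) = 21217352/3075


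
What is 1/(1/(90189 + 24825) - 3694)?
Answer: -115014/424861715 ≈ -0.00027071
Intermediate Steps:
1/(1/(90189 + 24825) - 3694) = 1/(1/115014 - 3694) = 1/(-424861715/115014) = -115014/424861715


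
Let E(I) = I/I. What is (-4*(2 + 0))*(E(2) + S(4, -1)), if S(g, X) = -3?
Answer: 16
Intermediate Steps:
E(I) = 1
(-4*(2 + 0))*(E(2) + S(4, -1)) = (-4*(2 + 0))*(1 - 3) = -4*2*(-2) = -8*(-2) = 16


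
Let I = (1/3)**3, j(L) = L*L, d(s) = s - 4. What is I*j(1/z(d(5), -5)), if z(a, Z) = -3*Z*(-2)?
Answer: 1/24300 ≈ 4.1152e-5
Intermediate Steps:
d(s) = -4 + s
z(a, Z) = 6*Z
j(L) = L**2
I = 1/27 (I = (1/3)**3 = 1/27 ≈ 0.037037)
I*j(1/z(d(5), -5)) = (1/(6*(-5)))**2/27 = (1/(-30))**2/27 = (-1/30)**2/27 = (1/27)*(1/900) = 1/24300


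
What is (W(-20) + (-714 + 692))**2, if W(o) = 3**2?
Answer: 169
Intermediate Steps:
W(o) = 9
(W(-20) + (-714 + 692))**2 = (9 + (-714 + 692))**2 = (9 - 22)**2 = (-13)**2 = 169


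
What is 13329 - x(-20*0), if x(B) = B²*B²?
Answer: 13329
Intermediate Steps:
x(B) = B⁴
13329 - x(-20*0) = 13329 - (-20*0)⁴ = 13329 - 1*0⁴ = 13329 - 1*0 = 13329 + 0 = 13329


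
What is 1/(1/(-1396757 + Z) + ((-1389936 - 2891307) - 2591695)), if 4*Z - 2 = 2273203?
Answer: -3313823/22775700021978 ≈ -1.4550e-7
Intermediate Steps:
Z = 2273205/4 (Z = ½ + (¼)*2273203 = ½ + 2273203/4 = 2273205/4 ≈ 5.6830e+5)
1/(1/(-1396757 + Z) + ((-1389936 - 2891307) - 2591695)) = 1/(1/(-1396757 + 2273205/4) + ((-1389936 - 2891307) - 2591695)) = 1/(1/(-3313823/4) + (-4281243 - 2591695)) = 1/(-4/3313823 - 6872938) = 1/(-22775700021978/3313823) = -3313823/22775700021978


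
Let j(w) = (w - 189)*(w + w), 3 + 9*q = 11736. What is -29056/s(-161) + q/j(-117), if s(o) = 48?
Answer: -130028953/214812 ≈ -605.32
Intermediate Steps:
q = 3911/3 (q = -⅓ + (⅑)*11736 = -⅓ + 1304 = 3911/3 ≈ 1303.7)
j(w) = 2*w*(-189 + w) (j(w) = (-189 + w)*(2*w) = 2*w*(-189 + w))
-29056/s(-161) + q/j(-117) = -29056/48 + 3911/(3*((2*(-117)*(-189 - 117)))) = -29056*1/48 + 3911/(3*((2*(-117)*(-306)))) = -1816/3 + (3911/3)/71604 = -1816/3 + (3911/3)*(1/71604) = -1816/3 + 3911/214812 = -130028953/214812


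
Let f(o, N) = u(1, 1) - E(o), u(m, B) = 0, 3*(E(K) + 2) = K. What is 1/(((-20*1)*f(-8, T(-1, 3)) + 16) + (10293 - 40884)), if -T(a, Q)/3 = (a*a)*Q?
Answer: -3/92005 ≈ -3.2607e-5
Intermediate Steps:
E(K) = -2 + K/3
T(a, Q) = -3*Q*a**2 (T(a, Q) = -3*a*a*Q = -3*a**2*Q = -3*Q*a**2)
f(o, N) = 2 - o/3 (f(o, N) = 0 - (-2 + o/3) = 0 + (2 - o/3) = 2 - o/3)
1/(((-20*1)*f(-8, T(-1, 3)) + 16) + (10293 - 40884)) = 1/(((-20*1)*(2 - 1/3*(-8)) + 16) + (10293 - 40884)) = 1/((-20*(2 + 8/3) + 16) - 30591) = 1/((-20*14/3 + 16) - 30591) = 1/((-280/3 + 16) - 30591) = 1/(-232/3 - 30591) = 1/(-92005/3) = -3/92005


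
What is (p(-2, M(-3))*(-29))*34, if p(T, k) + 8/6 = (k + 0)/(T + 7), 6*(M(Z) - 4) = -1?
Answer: 8381/15 ≈ 558.73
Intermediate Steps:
M(Z) = 23/6 (M(Z) = 4 + (1/6)*(-1) = 4 - 1/6 = 23/6)
p(T, k) = -4/3 + k/(7 + T) (p(T, k) = -4/3 + (k + 0)/(T + 7) = -4/3 + k/(7 + T))
(p(-2, M(-3))*(-29))*34 = (((-28 - 4*(-2) + 3*(23/6))/(3*(7 - 2)))*(-29))*34 = (((1/3)*(-28 + 8 + 23/2)/5)*(-29))*34 = (((1/3)*(1/5)*(-17/2))*(-29))*34 = -17/30*(-29)*34 = (493/30)*34 = 8381/15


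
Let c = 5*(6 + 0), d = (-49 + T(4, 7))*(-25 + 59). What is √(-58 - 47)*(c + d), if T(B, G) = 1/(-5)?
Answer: -8214*I*√105/5 ≈ -16834.0*I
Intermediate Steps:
T(B, G) = -⅕
d = -8364/5 (d = (-49 - ⅕)*(-25 + 59) = -246/5*34 = -8364/5 ≈ -1672.8)
c = 30 (c = 5*6 = 30)
√(-58 - 47)*(c + d) = √(-58 - 47)*(30 - 8364/5) = √(-105)*(-8214/5) = (I*√105)*(-8214/5) = -8214*I*√105/5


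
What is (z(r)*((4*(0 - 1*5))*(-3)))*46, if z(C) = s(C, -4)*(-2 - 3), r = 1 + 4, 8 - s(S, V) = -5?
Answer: -179400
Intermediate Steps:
s(S, V) = 13 (s(S, V) = 8 - 1*(-5) = 8 + 5 = 13)
r = 5
z(C) = -65 (z(C) = 13*(-2 - 3) = 13*(-5) = -65)
(z(r)*((4*(0 - 1*5))*(-3)))*46 = -65*4*(0 - 1*5)*(-3)*46 = -65*4*(0 - 5)*(-3)*46 = -65*4*(-5)*(-3)*46 = -(-1300)*(-3)*46 = -65*60*46 = -3900*46 = -179400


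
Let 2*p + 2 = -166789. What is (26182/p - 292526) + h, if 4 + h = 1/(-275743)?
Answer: -253847047476361/867763221 ≈ -2.9253e+5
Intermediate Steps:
p = -166791/2 (p = -1 + (½)*(-166789) = -1 - 166789/2 = -166791/2 ≈ -83396.)
h = -1102973/275743 (h = -4 + 1/(-275743) = -4 - 1/275743 = -1102973/275743 ≈ -4.0000)
(26182/p - 292526) + h = (26182/(-166791/2) - 292526) - 1102973/275743 = (26182*(-2/166791) - 292526) - 1102973/275743 = (-988/3147 - 292526) - 1102973/275743 = -920580310/3147 - 1102973/275743 = -253847047476361/867763221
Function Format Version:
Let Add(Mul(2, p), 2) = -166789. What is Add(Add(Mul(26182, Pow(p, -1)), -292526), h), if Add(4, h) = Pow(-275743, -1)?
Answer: Rational(-253847047476361, 867763221) ≈ -2.9253e+5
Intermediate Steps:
p = Rational(-166791, 2) (p = Add(-1, Mul(Rational(1, 2), -166789)) = Add(-1, Rational(-166789, 2)) = Rational(-166791, 2) ≈ -83396.)
h = Rational(-1102973, 275743) (h = Add(-4, Pow(-275743, -1)) = Add(-4, Rational(-1, 275743)) = Rational(-1102973, 275743) ≈ -4.0000)
Add(Add(Mul(26182, Pow(p, -1)), -292526), h) = Add(Add(Mul(26182, Pow(Rational(-166791, 2), -1)), -292526), Rational(-1102973, 275743)) = Add(Add(Mul(26182, Rational(-2, 166791)), -292526), Rational(-1102973, 275743)) = Add(Add(Rational(-988, 3147), -292526), Rational(-1102973, 275743)) = Add(Rational(-920580310, 3147), Rational(-1102973, 275743)) = Rational(-253847047476361, 867763221)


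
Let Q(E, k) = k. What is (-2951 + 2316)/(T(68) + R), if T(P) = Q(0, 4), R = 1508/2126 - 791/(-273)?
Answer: -26325195/315353 ≈ -83.479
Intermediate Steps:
R = 149525/41457 (R = 1508*(1/2126) - 791*(-1/273) = 754/1063 + 113/39 = 149525/41457 ≈ 3.6068)
T(P) = 4
(-2951 + 2316)/(T(68) + R) = (-2951 + 2316)/(4 + 149525/41457) = -635/315353/41457 = -635*41457/315353 = -26325195/315353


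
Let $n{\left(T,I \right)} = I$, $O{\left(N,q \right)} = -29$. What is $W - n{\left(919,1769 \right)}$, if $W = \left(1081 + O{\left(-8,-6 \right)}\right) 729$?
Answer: $765139$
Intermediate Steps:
$W = 766908$ ($W = \left(1081 - 29\right) 729 = 1052 \cdot 729 = 766908$)
$W - n{\left(919,1769 \right)} = 766908 - 1769 = 765139$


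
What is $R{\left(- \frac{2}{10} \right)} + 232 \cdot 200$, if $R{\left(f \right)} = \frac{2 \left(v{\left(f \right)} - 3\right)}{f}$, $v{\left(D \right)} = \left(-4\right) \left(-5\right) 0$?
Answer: $46430$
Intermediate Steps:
$v{\left(D \right)} = 0$ ($v{\left(D \right)} = 20 \cdot 0 = 0$)
$R{\left(f \right)} = - \frac{6}{f}$ ($R{\left(f \right)} = \frac{2 \left(0 - 3\right)}{f} = \frac{2 \left(-3\right)}{f} = - \frac{6}{f}$)
$R{\left(- \frac{2}{10} \right)} + 232 \cdot 200 = - \frac{6}{\left(-2\right) \frac{1}{10}} + 232 \cdot 200 = - \frac{6}{\left(-2\right) \frac{1}{10}} + 46400 = - \frac{6}{- \frac{1}{5}} + 46400 = \left(-6\right) \left(-5\right) + 46400 = 30 + 46400 = 46430$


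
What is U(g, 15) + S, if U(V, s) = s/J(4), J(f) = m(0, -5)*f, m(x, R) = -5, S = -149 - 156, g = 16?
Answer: -1223/4 ≈ -305.75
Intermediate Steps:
S = -305
J(f) = -5*f
U(V, s) = -s/20 (U(V, s) = s/((-5*4)) = s/(-20) = s*(-1/20) = -s/20)
U(g, 15) + S = -1/20*15 - 305 = -¾ - 305 = -1223/4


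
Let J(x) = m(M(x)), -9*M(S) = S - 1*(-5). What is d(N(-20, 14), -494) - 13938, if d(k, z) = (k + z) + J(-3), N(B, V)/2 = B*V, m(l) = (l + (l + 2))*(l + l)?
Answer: -1214408/81 ≈ -14993.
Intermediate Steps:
M(S) = -5/9 - S/9 (M(S) = -(S - 1*(-5))/9 = -(S + 5)/9 = -(5 + S)/9 = -5/9 - S/9)
m(l) = 2*l*(2 + 2*l) (m(l) = (l + (2 + l))*(2*l) = (2 + 2*l)*(2*l) = 2*l*(2 + 2*l))
J(x) = 4*(-5/9 - x/9)*(4/9 - x/9) (J(x) = 4*(-5/9 - x/9)*(1 + (-5/9 - x/9)) = 4*(-5/9 - x/9)*(4/9 - x/9))
N(B, V) = 2*B*V (N(B, V) = 2*(B*V) = 2*B*V)
d(k, z) = -56/81 + k + z (d(k, z) = (k + z) + 4*(-4 - 3)*(5 - 3)/81 = (k + z) + (4/81)*(-7)*2 = (k + z) - 56/81 = -56/81 + k + z)
d(N(-20, 14), -494) - 13938 = (-56/81 + 2*(-20)*14 - 494) - 13938 = (-56/81 - 560 - 494) - 13938 = -85430/81 - 13938 = -1214408/81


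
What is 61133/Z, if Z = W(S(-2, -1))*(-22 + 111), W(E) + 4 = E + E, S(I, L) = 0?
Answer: -61133/356 ≈ -171.72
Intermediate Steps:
W(E) = -4 + 2*E (W(E) = -4 + (E + E) = -4 + 2*E)
Z = -356 (Z = (-4 + 2*0)*(-22 + 111) = (-4 + 0)*89 = -4*89 = -356)
61133/Z = 61133/(-356) = 61133*(-1/356) = -61133/356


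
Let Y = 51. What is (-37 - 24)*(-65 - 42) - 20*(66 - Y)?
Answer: 6227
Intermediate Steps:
(-37 - 24)*(-65 - 42) - 20*(66 - Y) = (-37 - 24)*(-65 - 42) - 20*(66 - 1*51) = -61*(-107) - 20*(66 - 51) = 6527 - 20*15 = 6527 - 300 = 6227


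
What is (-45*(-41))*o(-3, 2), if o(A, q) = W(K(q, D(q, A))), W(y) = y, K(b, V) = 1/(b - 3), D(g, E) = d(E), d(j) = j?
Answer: -1845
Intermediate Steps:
D(g, E) = E
K(b, V) = 1/(-3 + b)
o(A, q) = 1/(-3 + q)
(-45*(-41))*o(-3, 2) = (-45*(-41))/(-3 + 2) = 1845/(-1) = 1845*(-1) = -1845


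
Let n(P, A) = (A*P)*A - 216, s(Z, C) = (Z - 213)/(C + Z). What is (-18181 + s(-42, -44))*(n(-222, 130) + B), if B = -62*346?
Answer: 2949552016274/43 ≈ 6.8594e+10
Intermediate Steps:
s(Z, C) = (-213 + Z)/(C + Z)
n(P, A) = -216 + P*A² (n(P, A) = P*A² - 216 = -216 + P*A²)
B = -21452
(-18181 + s(-42, -44))*(n(-222, 130) + B) = (-18181 + (-213 - 42)/(-44 - 42))*((-216 - 222*130²) - 21452) = (-18181 - 255/(-86))*((-216 - 222*16900) - 21452) = (-18181 - 1/86*(-255))*((-216 - 3751800) - 21452) = (-18181 + 255/86)*(-3752016 - 21452) = -1563311/86*(-3773468) = 2949552016274/43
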